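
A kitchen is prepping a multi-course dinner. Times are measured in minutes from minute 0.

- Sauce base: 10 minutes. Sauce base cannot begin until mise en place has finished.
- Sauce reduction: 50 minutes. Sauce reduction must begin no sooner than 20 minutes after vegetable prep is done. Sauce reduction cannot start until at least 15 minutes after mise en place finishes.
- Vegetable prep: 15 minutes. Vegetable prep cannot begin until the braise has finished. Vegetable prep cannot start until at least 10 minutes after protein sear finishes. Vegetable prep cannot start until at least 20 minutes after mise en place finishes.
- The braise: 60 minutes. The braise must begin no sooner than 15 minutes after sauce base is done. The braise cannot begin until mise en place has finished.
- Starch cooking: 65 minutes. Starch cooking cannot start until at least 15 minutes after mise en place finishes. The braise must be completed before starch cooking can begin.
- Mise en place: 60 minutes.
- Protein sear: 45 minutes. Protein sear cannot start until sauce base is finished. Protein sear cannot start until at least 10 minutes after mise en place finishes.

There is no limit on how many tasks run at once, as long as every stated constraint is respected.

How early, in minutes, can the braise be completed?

Mise en place has no prerequisites, so it starts at minute 0 and finishes at minute 60.
After mise en place (finishes minute 60), sauce base can start at minute 60 and finishes at minute 70.
The braise cannot start until sauce base (finishes minute 70, plus 15-minute gap → minute 85); mise en place (finishes minute 60). The controlling bound is minute 85, so the braise finishes at 85 + 60 = minute 145.

145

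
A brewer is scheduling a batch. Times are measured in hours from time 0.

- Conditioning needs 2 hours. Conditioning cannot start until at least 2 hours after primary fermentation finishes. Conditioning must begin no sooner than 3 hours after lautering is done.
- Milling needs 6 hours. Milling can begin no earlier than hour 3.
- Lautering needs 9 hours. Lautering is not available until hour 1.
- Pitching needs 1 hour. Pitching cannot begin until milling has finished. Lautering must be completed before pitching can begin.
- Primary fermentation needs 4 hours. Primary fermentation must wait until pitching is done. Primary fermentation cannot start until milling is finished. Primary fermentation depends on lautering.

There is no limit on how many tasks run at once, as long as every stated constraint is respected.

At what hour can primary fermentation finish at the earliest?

Lautering cannot begin until its own release at hour 1. It runs from hour 1 to 1 + 9 = hour 10.
Milling cannot begin until its own release at hour 3. It runs from hour 3 to 3 + 6 = hour 9.
Pitching has to wait for milling (finishes hour 9); lautering (finishes hour 10). The latest of these is hour 10, so pitching runs hour 10 to 10 + 1 = hour 11.
Primary fermentation needs all of pitching (finishes hour 11); milling (finishes hour 9); lautering (finishes hour 10). That puts its earliest start at hour 11; it finishes at 11 + 4 = hour 15.

15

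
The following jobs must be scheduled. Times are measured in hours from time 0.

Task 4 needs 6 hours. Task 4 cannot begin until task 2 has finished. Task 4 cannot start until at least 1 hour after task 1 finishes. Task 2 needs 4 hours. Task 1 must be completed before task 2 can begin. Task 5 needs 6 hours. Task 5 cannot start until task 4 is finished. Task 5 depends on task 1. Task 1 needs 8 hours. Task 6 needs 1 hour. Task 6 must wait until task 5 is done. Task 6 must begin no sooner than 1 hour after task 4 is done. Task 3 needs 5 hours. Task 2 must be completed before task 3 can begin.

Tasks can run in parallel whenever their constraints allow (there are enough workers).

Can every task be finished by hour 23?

No

Task 1 has no prerequisites, so it starts at hour 0 and finishes at hour 8.
Task 2 cannot begin until task 1 (finishes hour 8). It runs from hour 8 to 8 + 4 = hour 12.
Task 4 cannot start until task 2 (finishes hour 12); task 1 (finishes hour 8, plus 1-hour gap → hour 9). The controlling bound is hour 12, so task 4 finishes at 12 + 6 = hour 18.
Task 5 needs all of task 4 (finishes hour 18); task 1 (finishes hour 8). That puts its earliest start at hour 18; it finishes at 18 + 6 = hour 24.
Task 6 has to wait for task 5 (finishes hour 24); task 4 (finishes hour 18, plus 1-hour gap → hour 19). The latest of these is hour 24, so task 6 runs hour 24 to 24 + 1 = hour 25.
Task 3 waits on task 2 (finishes hour 12), so it starts at hour 12 and finishes at 12 + 5 = hour 17.
The earliest everything can be done is hour 25, which is after the deadline of 23, so it is not possible.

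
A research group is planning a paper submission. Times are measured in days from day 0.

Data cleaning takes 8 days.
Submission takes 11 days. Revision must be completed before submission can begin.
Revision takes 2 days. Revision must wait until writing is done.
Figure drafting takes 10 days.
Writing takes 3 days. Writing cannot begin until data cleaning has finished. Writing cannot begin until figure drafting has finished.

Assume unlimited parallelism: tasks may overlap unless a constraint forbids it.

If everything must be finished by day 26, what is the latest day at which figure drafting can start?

0

Nothing follows submission; the deadline of day 26 is its only limit. It must start by 26 − 11 = day 15.
Since submission (must start by day 15) depends on it, revision must finish by day 15. Backing off its 2-day duration gives a latest start of day 13.
Writing must finish before revision (must start by day 13). With a 3-day duration, writing must start by 13 − 3 = day 10.
Since writing (must start by day 10) depends on it, figure drafting must finish by day 10. Backing off its 10-day duration gives a latest start of day 0.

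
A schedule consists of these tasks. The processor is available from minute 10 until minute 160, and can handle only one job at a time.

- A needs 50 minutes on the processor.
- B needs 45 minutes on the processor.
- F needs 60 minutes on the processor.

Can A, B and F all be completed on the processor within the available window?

The processor window is 160 − 10 = 150 minutes.
Running back to back, the jobs need 50 + 45 + 60 = 155 minutes on the processor.
Since 155 > 150, they cannot all fit.

No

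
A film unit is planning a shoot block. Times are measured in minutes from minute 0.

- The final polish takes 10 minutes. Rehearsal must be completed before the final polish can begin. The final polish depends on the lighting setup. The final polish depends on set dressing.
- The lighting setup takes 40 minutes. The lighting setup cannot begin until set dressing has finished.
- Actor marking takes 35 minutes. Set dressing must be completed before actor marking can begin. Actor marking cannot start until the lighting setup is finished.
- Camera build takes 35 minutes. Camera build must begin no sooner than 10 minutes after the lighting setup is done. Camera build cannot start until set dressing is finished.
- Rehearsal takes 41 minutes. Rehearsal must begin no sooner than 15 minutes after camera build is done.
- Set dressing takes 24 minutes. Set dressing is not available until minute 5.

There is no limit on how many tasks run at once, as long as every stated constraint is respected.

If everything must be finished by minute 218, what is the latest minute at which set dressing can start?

To finish by minute 218, the final polish (duration 10) must start no later than minute 208.
Rehearsal feeds into the final polish (must start by minute 208); so rehearsal must finish by minute 208 and therefore start by minute 167.
Since rehearsal (must start by minute 167, minus 15-minute gap → minute 152) depends on it, camera build must finish by minute 152. Backing off its 35-minute duration gives a latest start of minute 117.
Actor marking must finish by minute 218; it takes 35 minutes, so it must start by 218 − 35 = minute 183.
For the lighting setup: camera build (must start by minute 117, minus 10-minute gap → minute 107); actor marking (must start by minute 183); the final polish (must start by minute 208). The most restrictive is minute 107; with a 40-minute duration, the lighting setup must start by minute 67.
Set dressing has several dependents: the lighting setup (must start by minute 67); camera build (must start by minute 117); actor marking (must start by minute 183); the final polish (must start by minute 208). The earliest of those limits is minute 67, so set dressing must start by 67 − 24 = minute 43.

43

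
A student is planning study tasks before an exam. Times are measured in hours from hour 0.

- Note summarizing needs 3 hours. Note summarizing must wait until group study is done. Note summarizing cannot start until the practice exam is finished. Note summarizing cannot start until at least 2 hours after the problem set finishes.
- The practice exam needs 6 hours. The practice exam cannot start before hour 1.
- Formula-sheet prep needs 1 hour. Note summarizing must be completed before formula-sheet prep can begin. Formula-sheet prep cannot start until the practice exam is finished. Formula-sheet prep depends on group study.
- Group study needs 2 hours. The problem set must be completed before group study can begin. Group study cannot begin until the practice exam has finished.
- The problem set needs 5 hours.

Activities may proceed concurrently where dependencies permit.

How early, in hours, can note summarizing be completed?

12

After its own release at hour 1, the practice exam can start at hour 1 and finishes at hour 7.
The problem set can start immediately at hour 0; it finishes at hour 5.
Group study has to wait for the problem set (finishes hour 5); the practice exam (finishes hour 7). The latest of these is hour 7, so group study runs hour 7 to 7 + 2 = hour 9.
Note summarizing needs all of group study (finishes hour 9); the practice exam (finishes hour 7); the problem set (finishes hour 5, plus 2-hour gap → hour 7). That puts its earliest start at hour 9; it finishes at 9 + 3 = hour 12.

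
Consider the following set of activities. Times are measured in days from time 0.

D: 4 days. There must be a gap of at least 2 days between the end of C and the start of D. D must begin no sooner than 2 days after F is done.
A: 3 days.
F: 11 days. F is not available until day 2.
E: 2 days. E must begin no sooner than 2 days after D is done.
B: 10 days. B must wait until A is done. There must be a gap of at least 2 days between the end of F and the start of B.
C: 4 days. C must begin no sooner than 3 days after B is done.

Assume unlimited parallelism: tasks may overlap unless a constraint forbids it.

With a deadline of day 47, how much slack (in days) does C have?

5

F waits on its own release at day 2, so it starts at day 2 and finishes at 2 + 11 = day 13.
Nothing blocks A, so it runs from day 0 to day 3.
For B: A (finishes day 3); F (finishes day 13, plus 2-day gap → day 15). Taking the maximum gives a start of day 15, and it finishes at 15 + 10 = day 25.
C cannot begin until B (finishes day 25, plus 3-day gap → day 28). It runs from day 28 to 28 + 4 = day 32.

Working backward from the deadline:
To finish by day 47, E (duration 2) must start no later than day 45.
Since E (must start by day 45, minus 2-day gap → day 43) depends on it, D must finish by day 43. Backing off its 4-day duration gives a latest start of day 39.
C has to be done before D (must start by day 39, minus 2-day gap → day 37). That means finishing by day 37, i.e. starting by 37 − 4 = day 33.
So C can start as early as day 28 and as late as day 33, giving 33 − 28 = 5 days of slack.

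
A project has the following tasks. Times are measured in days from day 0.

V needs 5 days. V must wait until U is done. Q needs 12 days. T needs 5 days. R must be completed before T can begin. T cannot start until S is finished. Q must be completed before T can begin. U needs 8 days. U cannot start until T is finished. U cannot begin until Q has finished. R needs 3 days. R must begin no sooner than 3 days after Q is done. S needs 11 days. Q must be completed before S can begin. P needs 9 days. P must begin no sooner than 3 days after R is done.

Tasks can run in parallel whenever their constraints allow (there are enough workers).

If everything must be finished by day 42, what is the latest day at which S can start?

13

Nothing follows V; the deadline of day 42 is its only limit. It must start by 42 − 5 = day 37.
U has to be done before V (must start by day 37). That means finishing by day 37, i.e. starting by 37 − 8 = day 29.
T must finish before U (must start by day 29). With a 5-day duration, T must start by 29 − 5 = day 24.
Since T (must start by day 24) depends on it, S must finish by day 24. Backing off its 11-day duration gives a latest start of day 13.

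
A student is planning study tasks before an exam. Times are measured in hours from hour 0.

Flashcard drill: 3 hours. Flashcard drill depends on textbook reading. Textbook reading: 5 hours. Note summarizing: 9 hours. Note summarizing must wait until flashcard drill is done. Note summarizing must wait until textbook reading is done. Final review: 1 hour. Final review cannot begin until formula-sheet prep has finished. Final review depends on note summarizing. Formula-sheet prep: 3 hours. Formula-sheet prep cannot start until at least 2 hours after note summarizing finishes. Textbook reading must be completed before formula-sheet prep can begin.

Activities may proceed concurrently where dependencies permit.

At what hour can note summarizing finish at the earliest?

Textbook reading can start immediately at hour 0; it finishes at hour 5.
Flashcard drill cannot begin until textbook reading (finishes hour 5). It runs from hour 5 to 5 + 3 = hour 8.
Note summarizing has to wait for flashcard drill (finishes hour 8); textbook reading (finishes hour 5). The latest of these is hour 8, so note summarizing runs hour 8 to 8 + 9 = hour 17.

17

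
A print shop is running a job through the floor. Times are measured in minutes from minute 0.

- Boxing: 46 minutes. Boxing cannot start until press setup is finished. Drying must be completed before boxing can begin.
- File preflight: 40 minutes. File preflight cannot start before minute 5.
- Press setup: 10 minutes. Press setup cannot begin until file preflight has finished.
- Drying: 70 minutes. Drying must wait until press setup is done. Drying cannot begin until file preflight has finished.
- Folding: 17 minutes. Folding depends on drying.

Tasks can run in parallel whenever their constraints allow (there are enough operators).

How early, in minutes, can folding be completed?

File preflight cannot begin until its own release at minute 5. It runs from minute 5 to 5 + 40 = minute 45.
Press setup waits on file preflight (finishes minute 45), so it starts at minute 45 and finishes at 45 + 10 = minute 55.
Drying cannot start until press setup (finishes minute 55); file preflight (finishes minute 45). The controlling bound is minute 55, so drying finishes at 55 + 70 = minute 125.
After drying (finishes minute 125), folding can start at minute 125 and finishes at minute 142.

142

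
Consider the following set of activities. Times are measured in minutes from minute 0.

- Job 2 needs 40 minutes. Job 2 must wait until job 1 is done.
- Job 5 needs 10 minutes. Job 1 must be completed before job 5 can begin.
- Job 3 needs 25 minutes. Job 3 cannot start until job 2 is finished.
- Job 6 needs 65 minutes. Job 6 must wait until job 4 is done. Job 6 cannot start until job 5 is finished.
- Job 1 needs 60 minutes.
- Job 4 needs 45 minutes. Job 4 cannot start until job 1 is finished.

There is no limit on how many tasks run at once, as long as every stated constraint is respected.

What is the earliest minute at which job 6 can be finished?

170

Job 1 can start immediately at minute 0; it finishes at minute 60.
Job 5 waits on job 1 (finishes minute 60), so it starts at minute 60 and finishes at 60 + 10 = minute 70.
Job 4 waits on job 1 (finishes minute 60), so it starts at minute 60 and finishes at 60 + 45 = minute 105.
Job 6 needs all of job 4 (finishes minute 105); job 5 (finishes minute 70). That puts its earliest start at minute 105; it finishes at 105 + 65 = minute 170.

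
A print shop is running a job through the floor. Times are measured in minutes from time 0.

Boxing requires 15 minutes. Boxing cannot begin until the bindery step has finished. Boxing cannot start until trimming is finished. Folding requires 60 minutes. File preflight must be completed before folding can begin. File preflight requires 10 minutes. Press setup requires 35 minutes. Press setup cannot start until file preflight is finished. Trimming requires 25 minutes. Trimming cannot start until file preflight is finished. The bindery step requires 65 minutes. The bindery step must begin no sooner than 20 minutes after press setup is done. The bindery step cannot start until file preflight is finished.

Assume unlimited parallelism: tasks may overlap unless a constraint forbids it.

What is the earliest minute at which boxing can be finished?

145

Nothing blocks file preflight, so it runs from minute 0 to minute 10.
After file preflight (finishes minute 10), trimming can start at minute 10 and finishes at minute 35.
After file preflight (finishes minute 10), press setup can start at minute 10 and finishes at minute 45.
The bindery step cannot start until press setup (finishes minute 45, plus 20-minute gap → minute 65); file preflight (finishes minute 10). The controlling bound is minute 65, so the bindery step finishes at 65 + 65 = minute 130.
Boxing cannot start until the bindery step (finishes minute 130); trimming (finishes minute 35). The controlling bound is minute 130, so boxing finishes at 130 + 15 = minute 145.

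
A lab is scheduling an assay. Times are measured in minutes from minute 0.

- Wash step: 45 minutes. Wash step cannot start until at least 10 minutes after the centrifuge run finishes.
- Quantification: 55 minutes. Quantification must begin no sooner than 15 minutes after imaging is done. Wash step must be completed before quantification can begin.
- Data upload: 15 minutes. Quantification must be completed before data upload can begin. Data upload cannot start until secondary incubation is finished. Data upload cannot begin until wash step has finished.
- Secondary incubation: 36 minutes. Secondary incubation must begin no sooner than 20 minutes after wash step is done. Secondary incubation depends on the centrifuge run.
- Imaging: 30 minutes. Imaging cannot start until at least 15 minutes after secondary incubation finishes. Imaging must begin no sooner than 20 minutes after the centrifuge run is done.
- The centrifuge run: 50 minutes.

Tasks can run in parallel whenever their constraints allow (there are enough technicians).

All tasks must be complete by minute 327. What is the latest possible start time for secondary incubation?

Data upload has no dependents, so it just needs to finish by minute 327. Starting by 327 − 15 = minute 312 achieves that.
Quantification feeds into data upload (must start by minute 312); so quantification must finish by minute 312 and therefore start by minute 257.
Imaging must finish before quantification (must start by minute 257, minus 15-minute gap → minute 242). With a 30-minute duration, imaging must start by 242 − 30 = minute 212.
Secondary incubation feeds imaging (must start by minute 212, minus 15-minute gap → minute 197); data upload (must start by minute 312). Taking the minimum, secondary incubation must finish by minute 197 and start by 197 − 36 = minute 161.

161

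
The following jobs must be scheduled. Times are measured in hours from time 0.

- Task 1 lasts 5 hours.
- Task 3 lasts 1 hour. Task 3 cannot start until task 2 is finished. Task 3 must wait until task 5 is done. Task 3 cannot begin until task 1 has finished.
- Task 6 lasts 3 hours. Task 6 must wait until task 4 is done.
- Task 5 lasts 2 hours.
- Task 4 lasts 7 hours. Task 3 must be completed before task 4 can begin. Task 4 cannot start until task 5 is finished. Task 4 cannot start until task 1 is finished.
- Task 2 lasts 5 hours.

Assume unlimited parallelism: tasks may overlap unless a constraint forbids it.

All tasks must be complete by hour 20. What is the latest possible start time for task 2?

4

Task 6 must finish by hour 20; it takes 3 hours, so it must start by 20 − 3 = hour 17.
Task 4 feeds into task 6 (must start by hour 17); so task 4 must finish by hour 17 and therefore start by hour 10.
Task 3 feeds into task 4 (must start by hour 10); so task 3 must finish by hour 10 and therefore start by hour 9.
Task 2 has to be done before task 3 (must start by hour 9). That means finishing by hour 9, i.e. starting by 9 − 5 = hour 4.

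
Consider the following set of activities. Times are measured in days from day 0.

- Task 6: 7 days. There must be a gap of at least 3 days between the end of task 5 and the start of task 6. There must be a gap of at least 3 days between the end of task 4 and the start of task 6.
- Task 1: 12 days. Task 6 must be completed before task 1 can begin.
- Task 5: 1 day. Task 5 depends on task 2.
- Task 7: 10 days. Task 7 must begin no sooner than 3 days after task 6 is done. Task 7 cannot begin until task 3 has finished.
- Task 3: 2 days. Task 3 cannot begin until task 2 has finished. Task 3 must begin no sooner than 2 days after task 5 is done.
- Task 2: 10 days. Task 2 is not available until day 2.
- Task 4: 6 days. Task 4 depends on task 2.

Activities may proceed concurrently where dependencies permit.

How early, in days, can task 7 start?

Task 2 cannot begin until its own release at day 2. It runs from day 2 to 2 + 10 = day 12.
After task 2 (finishes day 12), task 5 can start at day 12 and finishes at day 13.
For task 3: task 2 (finishes day 12); task 5 (finishes day 13, plus 2-day gap → day 15). Taking the maximum gives a start of day 15, and it finishes at 15 + 2 = day 17.
Task 4 waits on task 2 (finishes day 12), so it starts at day 12 and finishes at 12 + 6 = day 18.
For task 6: task 5 (finishes day 13, plus 3-day gap → day 16); task 4 (finishes day 18, plus 3-day gap → day 21). Taking the maximum gives a start of day 21, and it finishes at 21 + 7 = day 28.
Task 7 waits on task 6 (finishes day 28, plus 3-day gap → day 31); task 3 (finishes day 17). The latest of these is day 31, which is the earliest task 7 can start.

31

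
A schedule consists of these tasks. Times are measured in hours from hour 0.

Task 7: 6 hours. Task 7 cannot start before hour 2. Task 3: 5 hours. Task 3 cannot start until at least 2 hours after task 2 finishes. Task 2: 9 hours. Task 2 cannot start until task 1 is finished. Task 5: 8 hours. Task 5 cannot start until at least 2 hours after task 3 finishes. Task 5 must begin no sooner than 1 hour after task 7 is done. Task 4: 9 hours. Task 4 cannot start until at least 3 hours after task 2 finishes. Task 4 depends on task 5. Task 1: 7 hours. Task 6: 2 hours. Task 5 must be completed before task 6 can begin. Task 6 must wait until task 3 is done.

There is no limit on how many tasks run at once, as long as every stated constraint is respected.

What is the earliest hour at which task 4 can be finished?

Task 7 waits on its own release at hour 2, so it starts at hour 2 and finishes at 2 + 6 = hour 8.
Task 1 has no prerequisites, so it starts at hour 0 and finishes at hour 7.
After task 1 (finishes hour 7), task 2 can start at hour 7 and finishes at hour 16.
After task 2 (finishes hour 16, plus 2-hour gap → hour 18), task 3 can start at hour 18 and finishes at hour 23.
Task 5 cannot start until task 3 (finishes hour 23, plus 2-hour gap → hour 25); task 7 (finishes hour 8, plus 1-hour gap → hour 9). The controlling bound is hour 25, so task 5 finishes at 25 + 8 = hour 33.
Task 4 has to wait for task 2 (finishes hour 16, plus 3-hour gap → hour 19); task 5 (finishes hour 33). The latest of these is hour 33, so task 4 runs hour 33 to 33 + 9 = hour 42.

42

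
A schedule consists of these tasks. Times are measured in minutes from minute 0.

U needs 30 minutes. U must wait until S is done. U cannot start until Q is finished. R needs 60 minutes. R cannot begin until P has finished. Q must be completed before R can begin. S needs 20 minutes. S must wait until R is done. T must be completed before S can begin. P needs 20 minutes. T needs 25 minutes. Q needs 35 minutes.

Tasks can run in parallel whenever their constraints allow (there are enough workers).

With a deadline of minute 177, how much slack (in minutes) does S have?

32

Nothing blocks T, so it runs from minute 0 to minute 25.
Q has no prerequisites, so it starts at minute 0 and finishes at minute 35.
Nothing blocks P, so it runs from minute 0 to minute 20.
For R: P (finishes minute 20); Q (finishes minute 35). Taking the maximum gives a start of minute 35, and it finishes at 35 + 60 = minute 95.
For S: R (finishes minute 95); T (finishes minute 25). Taking the maximum gives a start of minute 95, and it finishes at 95 + 20 = minute 115.

Working backward from the deadline:
U has no dependents, so it just needs to finish by minute 177. Starting by 177 − 30 = minute 147 achieves that.
S must finish before U (must start by minute 147). With a 20-minute duration, S must start by 147 − 20 = minute 127.
So S can start as early as minute 95 and as late as minute 127, giving 127 − 95 = 32 minutes of slack.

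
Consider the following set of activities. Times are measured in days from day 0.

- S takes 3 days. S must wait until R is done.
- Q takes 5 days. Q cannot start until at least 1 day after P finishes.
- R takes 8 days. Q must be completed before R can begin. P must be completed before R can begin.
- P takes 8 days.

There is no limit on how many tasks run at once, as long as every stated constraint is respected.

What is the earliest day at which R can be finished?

22

Nothing blocks P, so it runs from day 0 to day 8.
Q cannot begin until P (finishes day 8, plus 1-day gap → day 9). It runs from day 9 to 9 + 5 = day 14.
For R: Q (finishes day 14); P (finishes day 8). Taking the maximum gives a start of day 14, and it finishes at 14 + 8 = day 22.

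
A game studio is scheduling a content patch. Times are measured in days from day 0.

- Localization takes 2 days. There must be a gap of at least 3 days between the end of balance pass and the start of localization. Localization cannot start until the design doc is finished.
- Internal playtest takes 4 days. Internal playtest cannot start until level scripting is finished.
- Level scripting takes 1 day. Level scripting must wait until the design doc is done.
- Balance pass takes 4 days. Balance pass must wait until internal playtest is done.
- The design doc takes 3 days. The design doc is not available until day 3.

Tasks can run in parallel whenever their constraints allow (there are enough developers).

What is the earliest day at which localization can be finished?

After its own release at day 3, the design doc can start at day 3 and finishes at day 6.
After the design doc (finishes day 6), level scripting can start at day 6 and finishes at day 7.
Internal playtest cannot begin until level scripting (finishes day 7). It runs from day 7 to 7 + 4 = day 11.
Balance pass cannot begin until internal playtest (finishes day 11). It runs from day 11 to 11 + 4 = day 15.
For localization: balance pass (finishes day 15, plus 3-day gap → day 18); the design doc (finishes day 6). Taking the maximum gives a start of day 18, and it finishes at 18 + 2 = day 20.

20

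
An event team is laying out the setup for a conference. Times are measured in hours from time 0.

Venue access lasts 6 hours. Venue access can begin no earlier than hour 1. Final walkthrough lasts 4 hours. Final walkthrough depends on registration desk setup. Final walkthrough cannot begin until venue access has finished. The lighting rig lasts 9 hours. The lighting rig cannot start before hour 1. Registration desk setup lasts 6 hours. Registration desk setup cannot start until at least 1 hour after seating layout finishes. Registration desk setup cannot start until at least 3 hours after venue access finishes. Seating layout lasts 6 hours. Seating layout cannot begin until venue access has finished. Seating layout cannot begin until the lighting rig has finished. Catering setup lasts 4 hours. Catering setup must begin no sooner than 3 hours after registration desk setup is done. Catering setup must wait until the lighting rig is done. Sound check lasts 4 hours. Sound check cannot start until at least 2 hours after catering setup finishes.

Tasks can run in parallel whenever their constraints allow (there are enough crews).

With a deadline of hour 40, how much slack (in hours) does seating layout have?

4

After its own release at hour 1, the lighting rig can start at hour 1 and finishes at hour 10.
Venue access cannot begin until its own release at hour 1. It runs from hour 1 to 1 + 6 = hour 7.
Seating layout cannot start until venue access (finishes hour 7); the lighting rig (finishes hour 10). The controlling bound is hour 10, so seating layout finishes at 10 + 6 = hour 16.

Working backward from the deadline:
Sound check has no dependents, so it just needs to finish by hour 40. Starting by 40 − 4 = hour 36 achieves that.
Catering setup feeds into sound check (must start by hour 36, minus 2-hour gap → hour 34); so catering setup must finish by hour 34 and therefore start by hour 30.
Final walkthrough must finish by hour 40; it takes 4 hours, so it must start by 40 − 4 = hour 36.
Registration desk setup must finish in time for catering setup (must start by hour 30, minus 3-hour gap → hour 27); final walkthrough (must start by hour 36). The tightest is hour 27, so registration desk setup must start by 27 − 6 = hour 21.
Seating layout must finish before registration desk setup (must start by hour 21, minus 1-hour gap → hour 20). With a 6-hour duration, seating layout must start by 20 − 6 = hour 14.
So seating layout can start as early as hour 10 and as late as hour 14, giving 14 − 10 = 4 hours of slack.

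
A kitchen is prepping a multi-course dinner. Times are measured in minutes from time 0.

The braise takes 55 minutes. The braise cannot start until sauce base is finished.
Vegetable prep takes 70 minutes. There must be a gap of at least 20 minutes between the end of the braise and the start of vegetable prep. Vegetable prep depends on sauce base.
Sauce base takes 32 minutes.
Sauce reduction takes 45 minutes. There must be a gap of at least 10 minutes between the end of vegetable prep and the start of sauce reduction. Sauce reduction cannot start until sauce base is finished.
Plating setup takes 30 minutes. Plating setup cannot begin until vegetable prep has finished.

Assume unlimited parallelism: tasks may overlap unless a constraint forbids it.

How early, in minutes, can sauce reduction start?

187

Nothing blocks sauce base, so it runs from minute 0 to minute 32.
The braise cannot begin until sauce base (finishes minute 32). It runs from minute 32 to 32 + 55 = minute 87.
Vegetable prep has to wait for the braise (finishes minute 87, plus 20-minute gap → minute 107); sauce base (finishes minute 32). The latest of these is minute 107, so vegetable prep runs minute 107 to 107 + 70 = minute 177.
Sauce reduction waits on vegetable prep (finishes minute 177, plus 10-minute gap → minute 187); sauce base (finishes minute 32). The latest of these is minute 187, which is the earliest sauce reduction can start.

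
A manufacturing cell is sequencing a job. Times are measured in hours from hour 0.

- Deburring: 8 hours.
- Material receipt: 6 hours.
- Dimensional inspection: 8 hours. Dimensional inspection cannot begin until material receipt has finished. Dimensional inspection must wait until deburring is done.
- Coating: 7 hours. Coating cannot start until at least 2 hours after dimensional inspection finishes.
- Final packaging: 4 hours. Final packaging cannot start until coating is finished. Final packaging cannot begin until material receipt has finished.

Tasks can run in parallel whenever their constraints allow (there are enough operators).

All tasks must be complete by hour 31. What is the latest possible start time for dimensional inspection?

To finish by hour 31, final packaging (duration 4) must start no later than hour 27.
Coating has to be done before final packaging (must start by hour 27). That means finishing by hour 27, i.e. starting by 27 − 7 = hour 20.
Since coating (must start by hour 20, minus 2-hour gap → hour 18) depends on it, dimensional inspection must finish by hour 18. Backing off its 8-hour duration gives a latest start of hour 10.

10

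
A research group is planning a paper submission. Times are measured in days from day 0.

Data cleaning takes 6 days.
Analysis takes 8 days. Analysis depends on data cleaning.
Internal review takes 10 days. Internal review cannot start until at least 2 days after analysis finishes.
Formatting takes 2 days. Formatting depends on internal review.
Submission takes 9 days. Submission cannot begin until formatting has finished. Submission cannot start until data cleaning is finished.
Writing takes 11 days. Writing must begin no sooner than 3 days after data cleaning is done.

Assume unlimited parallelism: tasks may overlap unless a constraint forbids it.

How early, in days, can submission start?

28

Data cleaning can start immediately at day 0; it finishes at day 6.
Analysis cannot begin until data cleaning (finishes day 6). It runs from day 6 to 6 + 8 = day 14.
Internal review waits on analysis (finishes day 14, plus 2-day gap → day 16), so it starts at day 16 and finishes at 16 + 10 = day 26.
Formatting cannot begin until internal review (finishes day 26). It runs from day 26 to 26 + 2 = day 28.
Submission waits on formatting (finishes day 28); data cleaning (finishes day 6). The latest of these is day 28, which is the earliest submission can start.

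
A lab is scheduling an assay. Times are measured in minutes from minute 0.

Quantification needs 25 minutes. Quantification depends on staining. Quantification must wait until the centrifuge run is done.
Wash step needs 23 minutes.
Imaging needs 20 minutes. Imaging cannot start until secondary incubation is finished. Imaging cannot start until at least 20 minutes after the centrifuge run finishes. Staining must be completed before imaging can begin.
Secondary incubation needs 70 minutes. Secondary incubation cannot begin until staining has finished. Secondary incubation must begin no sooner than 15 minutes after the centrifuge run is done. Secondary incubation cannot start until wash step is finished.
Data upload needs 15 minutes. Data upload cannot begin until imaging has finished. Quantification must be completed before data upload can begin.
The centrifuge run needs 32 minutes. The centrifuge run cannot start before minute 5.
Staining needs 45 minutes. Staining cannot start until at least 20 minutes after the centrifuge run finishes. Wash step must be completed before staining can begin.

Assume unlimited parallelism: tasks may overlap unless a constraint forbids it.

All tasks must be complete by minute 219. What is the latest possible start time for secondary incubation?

Data upload has no dependents, so it just needs to finish by minute 219. Starting by 219 − 15 = minute 204 achieves that.
Imaging feeds into data upload (must start by minute 204); so imaging must finish by minute 204 and therefore start by minute 184.
Secondary incubation has to be done before imaging (must start by minute 184). That means finishing by minute 184, i.e. starting by 184 − 70 = minute 114.

114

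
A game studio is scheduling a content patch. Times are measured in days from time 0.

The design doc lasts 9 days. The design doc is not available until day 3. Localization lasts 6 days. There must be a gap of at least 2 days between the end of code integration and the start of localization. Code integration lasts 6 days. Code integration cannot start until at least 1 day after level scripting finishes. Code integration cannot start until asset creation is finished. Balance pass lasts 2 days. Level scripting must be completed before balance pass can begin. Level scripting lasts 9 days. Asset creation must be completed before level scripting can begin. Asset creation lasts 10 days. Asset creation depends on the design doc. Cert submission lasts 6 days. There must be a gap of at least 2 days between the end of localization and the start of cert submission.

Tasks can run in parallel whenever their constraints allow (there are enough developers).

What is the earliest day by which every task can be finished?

The design doc cannot begin until its own release at day 3. It runs from day 3 to 3 + 9 = day 12.
Asset creation cannot begin until the design doc (finishes day 12). It runs from day 12 to 12 + 10 = day 22.
Level scripting waits on asset creation (finishes day 22), so it starts at day 22 and finishes at 22 + 9 = day 31.
Balance pass cannot begin until level scripting (finishes day 31). It runs from day 31 to 31 + 2 = day 33.
Code integration has to wait for level scripting (finishes day 31, plus 1-day gap → day 32); asset creation (finishes day 22). The latest of these is day 32, so code integration runs day 32 to 32 + 6 = day 38.
Localization cannot begin until code integration (finishes day 38, plus 2-day gap → day 40). It runs from day 40 to 40 + 6 = day 46.
After localization (finishes day 46, plus 2-day gap → day 48), cert submission can start at day 48 and finishes at day 54.
All tasks are finished once the last one completes. Finish times: The design doc at 12, Asset creation at 22, Level scripting at 31, Code integration at 38, Balance pass at 33, Localization at 46, Cert submission at 54. The latest is day 54.

54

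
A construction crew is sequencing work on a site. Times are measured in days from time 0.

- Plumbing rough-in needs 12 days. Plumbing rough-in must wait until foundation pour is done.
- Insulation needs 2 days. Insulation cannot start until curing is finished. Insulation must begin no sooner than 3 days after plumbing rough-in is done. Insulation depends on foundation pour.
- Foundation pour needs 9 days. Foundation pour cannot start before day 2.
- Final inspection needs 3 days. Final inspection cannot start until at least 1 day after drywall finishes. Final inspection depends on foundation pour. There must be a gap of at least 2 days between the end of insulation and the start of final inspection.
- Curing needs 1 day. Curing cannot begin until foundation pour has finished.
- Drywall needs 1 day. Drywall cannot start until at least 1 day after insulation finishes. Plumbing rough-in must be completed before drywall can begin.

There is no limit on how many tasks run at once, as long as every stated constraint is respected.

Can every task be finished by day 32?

No

Foundation pour cannot begin until its own release at day 2. It runs from day 2 to 2 + 9 = day 11.
Plumbing rough-in waits on foundation pour (finishes day 11), so it starts at day 11 and finishes at 11 + 12 = day 23.
After foundation pour (finishes day 11), curing can start at day 11 and finishes at day 12.
Insulation cannot start until curing (finishes day 12); plumbing rough-in (finishes day 23, plus 3-day gap → day 26); foundation pour (finishes day 11). The controlling bound is day 26, so insulation finishes at 26 + 2 = day 28.
For drywall: insulation (finishes day 28, plus 1-day gap → day 29); plumbing rough-in (finishes day 23). Taking the maximum gives a start of day 29, and it finishes at 29 + 1 = day 30.
For final inspection: drywall (finishes day 30, plus 1-day gap → day 31); foundation pour (finishes day 11); insulation (finishes day 28, plus 2-day gap → day 30). Taking the maximum gives a start of day 31, and it finishes at 31 + 3 = day 34.
The earliest everything can be done is day 34, which is after the deadline of 32, so it is not possible.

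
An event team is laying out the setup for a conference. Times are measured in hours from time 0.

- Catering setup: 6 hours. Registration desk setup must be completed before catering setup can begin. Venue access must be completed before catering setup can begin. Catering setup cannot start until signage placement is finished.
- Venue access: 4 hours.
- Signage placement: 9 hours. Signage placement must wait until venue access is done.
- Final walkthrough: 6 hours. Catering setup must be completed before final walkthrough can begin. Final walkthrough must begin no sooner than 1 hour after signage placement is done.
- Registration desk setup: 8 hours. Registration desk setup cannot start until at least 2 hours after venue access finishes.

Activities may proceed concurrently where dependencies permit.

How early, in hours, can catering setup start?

Nothing blocks venue access, so it runs from hour 0 to hour 4.
Signage placement waits on venue access (finishes hour 4), so it starts at hour 4 and finishes at 4 + 9 = hour 13.
Registration desk setup cannot begin until venue access (finishes hour 4, plus 2-hour gap → hour 6). It runs from hour 6 to 6 + 8 = hour 14.
Catering setup waits on registration desk setup (finishes hour 14); venue access (finishes hour 4); signage placement (finishes hour 13). The latest of these is hour 14, which is the earliest catering setup can start.

14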